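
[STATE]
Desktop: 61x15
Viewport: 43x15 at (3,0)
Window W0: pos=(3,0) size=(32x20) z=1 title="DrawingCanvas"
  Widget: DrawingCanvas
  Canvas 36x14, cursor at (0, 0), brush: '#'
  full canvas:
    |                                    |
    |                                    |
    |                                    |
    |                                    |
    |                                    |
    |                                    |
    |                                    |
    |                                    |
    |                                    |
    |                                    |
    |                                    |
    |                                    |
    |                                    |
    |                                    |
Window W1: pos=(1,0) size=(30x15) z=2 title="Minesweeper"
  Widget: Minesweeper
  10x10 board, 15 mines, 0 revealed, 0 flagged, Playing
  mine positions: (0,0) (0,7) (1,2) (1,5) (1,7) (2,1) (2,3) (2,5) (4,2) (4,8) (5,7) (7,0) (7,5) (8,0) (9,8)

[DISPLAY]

━━━━━━━━━━━━━━━━━━━━━━━━━━━┓━━━┓           
Minesweeper                ┃   ┃           
───────────────────────────┨───┨           
■■■■■■■■■                  ┃   ┃           
■■■■■■■■■                  ┃   ┃           
■■■■■■■■■                  ┃   ┃           
■■■■■■■■■                  ┃   ┃           
■■■■■■■■■                  ┃   ┃           
■■■■■■■■■                  ┃   ┃           
■■■■■■■■■                  ┃   ┃           
■■■■■■■■■                  ┃   ┃           
■■■■■■■■■                  ┃   ┃           
■■■■■■■■■                  ┃   ┃           
                           ┃   ┃           
━━━━━━━━━━━━━━━━━━━━━━━━━━━┛   ┃           


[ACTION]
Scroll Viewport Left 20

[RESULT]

 ┏━━━━━━━━━━━━━━━━━━━━━━━━━━━━┓━━━┓        
 ┃ Minesweeper                ┃   ┃        
 ┠────────────────────────────┨───┨        
 ┃■■■■■■■■■■                  ┃   ┃        
 ┃■■■■■■■■■■                  ┃   ┃        
 ┃■■■■■■■■■■                  ┃   ┃        
 ┃■■■■■■■■■■                  ┃   ┃        
 ┃■■■■■■■■■■                  ┃   ┃        
 ┃■■■■■■■■■■                  ┃   ┃        
 ┃■■■■■■■■■■                  ┃   ┃        
 ┃■■■■■■■■■■                  ┃   ┃        
 ┃■■■■■■■■■■                  ┃   ┃        
 ┃■■■■■■■■■■                  ┃   ┃        
 ┃                            ┃   ┃        
 ┗━━━━━━━━━━━━━━━━━━━━━━━━━━━━┛   ┃        


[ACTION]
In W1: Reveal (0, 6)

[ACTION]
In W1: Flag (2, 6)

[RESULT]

 ┏━━━━━━━━━━━━━━━━━━━━━━━━━━━━┓━━━┓        
 ┃ Minesweeper                ┃   ┃        
 ┠────────────────────────────┨───┨        
 ┃■■■■■■3■■■                  ┃   ┃        
 ┃■■■■■■■■■■                  ┃   ┃        
 ┃■■■■■■⚑■■■                  ┃   ┃        
 ┃■■■■■■■■■■                  ┃   ┃        
 ┃■■■■■■■■■■                  ┃   ┃        
 ┃■■■■■■■■■■                  ┃   ┃        
 ┃■■■■■■■■■■                  ┃   ┃        
 ┃■■■■■■■■■■                  ┃   ┃        
 ┃■■■■■■■■■■                  ┃   ┃        
 ┃■■■■■■■■■■                  ┃   ┃        
 ┃                            ┃   ┃        
 ┗━━━━━━━━━━━━━━━━━━━━━━━━━━━━┛   ┃        


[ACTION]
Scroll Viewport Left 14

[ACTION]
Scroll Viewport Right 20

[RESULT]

━━━━━━━━━━━━┓━━━┓                          
            ┃   ┃                          
────────────┨───┨                          
            ┃   ┃                          
            ┃   ┃                          
            ┃   ┃                          
            ┃   ┃                          
            ┃   ┃                          
            ┃   ┃                          
            ┃   ┃                          
            ┃   ┃                          
            ┃   ┃                          
            ┃   ┃                          
            ┃   ┃                          
━━━━━━━━━━━━┛   ┃                          


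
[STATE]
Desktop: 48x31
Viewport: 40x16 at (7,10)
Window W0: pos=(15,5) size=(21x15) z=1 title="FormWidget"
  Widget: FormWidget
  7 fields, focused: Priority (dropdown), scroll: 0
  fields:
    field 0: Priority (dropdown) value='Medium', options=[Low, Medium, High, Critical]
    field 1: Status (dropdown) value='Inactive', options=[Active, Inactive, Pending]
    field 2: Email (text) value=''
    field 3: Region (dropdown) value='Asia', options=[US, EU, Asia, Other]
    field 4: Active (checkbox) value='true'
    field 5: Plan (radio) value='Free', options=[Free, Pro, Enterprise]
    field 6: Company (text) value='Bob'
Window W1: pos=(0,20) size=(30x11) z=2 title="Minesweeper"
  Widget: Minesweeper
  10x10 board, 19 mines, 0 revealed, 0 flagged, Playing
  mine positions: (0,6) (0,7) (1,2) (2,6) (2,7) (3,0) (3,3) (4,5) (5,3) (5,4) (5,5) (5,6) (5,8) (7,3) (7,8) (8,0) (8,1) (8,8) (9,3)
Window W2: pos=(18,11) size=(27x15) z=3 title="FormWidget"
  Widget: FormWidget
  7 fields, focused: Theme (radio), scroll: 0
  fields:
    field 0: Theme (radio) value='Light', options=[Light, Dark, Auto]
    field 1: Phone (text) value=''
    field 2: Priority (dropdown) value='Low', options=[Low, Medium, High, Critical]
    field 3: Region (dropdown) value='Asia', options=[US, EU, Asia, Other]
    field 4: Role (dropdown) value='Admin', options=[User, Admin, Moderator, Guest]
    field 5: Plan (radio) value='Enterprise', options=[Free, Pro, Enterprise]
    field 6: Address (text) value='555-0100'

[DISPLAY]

        ┃  Email:      [   ]┃           
        ┃  ┏━━━━━━━━━━━━━━━━━━━━━━━━━┓  
        ┃  ┃ FormWidget              ┃  
        ┃  ┠─────────────────────────┨  
        ┃  ┃> Theme:      (●) Light  ┃  
        ┃  ┃  Phone:      [         ]┃  
        ┃  ┃  Priority:   [Low     ▼]┃  
        ┃  ┃  Region:     [Asia    ▼]┃  
        ┃  ┃  Role:       [Admin   ▼]┃  
        ┗━━┃  Plan:       ( ) Free  (┃  
━━━━━━━━━━━┃  Address:    [555-0100 ]┃  
weeper     ┃                         ┃  
───────────┃                         ┃  
■■■■       ┃                         ┃  
■■■■       ┃                         ┃  
■■■■       ┗━━━━━━━━━━━━━━━━━━━━━━━━━┛  


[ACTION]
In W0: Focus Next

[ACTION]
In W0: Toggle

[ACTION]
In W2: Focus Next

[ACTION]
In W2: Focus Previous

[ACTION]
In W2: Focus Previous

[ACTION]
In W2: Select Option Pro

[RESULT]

        ┃  Email:      [   ]┃           
        ┃  ┏━━━━━━━━━━━━━━━━━━━━━━━━━┓  
        ┃  ┃ FormWidget              ┃  
        ┃  ┠─────────────────────────┨  
        ┃  ┃  Theme:      (●) Light  ┃  
        ┃  ┃  Phone:      [         ]┃  
        ┃  ┃  Priority:   [Low     ▼]┃  
        ┃  ┃  Region:     [Asia    ▼]┃  
        ┃  ┃  Role:       [Admin   ▼]┃  
        ┗━━┃  Plan:       ( ) Free  (┃  
━━━━━━━━━━━┃> Address:    [555-0100 ]┃  
weeper     ┃                         ┃  
───────────┃                         ┃  
■■■■       ┃                         ┃  
■■■■       ┃                         ┃  
■■■■       ┗━━━━━━━━━━━━━━━━━━━━━━━━━┛  


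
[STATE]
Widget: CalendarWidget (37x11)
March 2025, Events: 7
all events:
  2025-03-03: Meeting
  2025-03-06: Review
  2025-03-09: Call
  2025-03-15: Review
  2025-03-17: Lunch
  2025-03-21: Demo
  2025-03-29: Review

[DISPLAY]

              March 2025             
Mo Tu We Th Fr Sa Su                 
                1  2                 
 3*  4  5  6*  7  8  9*              
10 11 12 13 14 15* 16                
17* 18 19 20 21* 22 23               
24 25 26 27 28 29* 30                
31                                   
                                     
                                     
                                     


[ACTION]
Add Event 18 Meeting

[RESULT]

              March 2025             
Mo Tu We Th Fr Sa Su                 
                1  2                 
 3*  4  5  6*  7  8  9*              
10 11 12 13 14 15* 16                
17* 18* 19 20 21* 22 23              
24 25 26 27 28 29* 30                
31                                   
                                     
                                     
                                     


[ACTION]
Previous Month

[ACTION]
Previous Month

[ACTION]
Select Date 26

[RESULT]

             January 2025            
Mo Tu We Th Fr Sa Su                 
       1  2  3  4  5                 
 6  7  8  9 10 11 12                 
13 14 15 16 17 18 19                 
20 21 22 23 24 25 [26]               
27 28 29 30 31                       
                                     
                                     
                                     
                                     


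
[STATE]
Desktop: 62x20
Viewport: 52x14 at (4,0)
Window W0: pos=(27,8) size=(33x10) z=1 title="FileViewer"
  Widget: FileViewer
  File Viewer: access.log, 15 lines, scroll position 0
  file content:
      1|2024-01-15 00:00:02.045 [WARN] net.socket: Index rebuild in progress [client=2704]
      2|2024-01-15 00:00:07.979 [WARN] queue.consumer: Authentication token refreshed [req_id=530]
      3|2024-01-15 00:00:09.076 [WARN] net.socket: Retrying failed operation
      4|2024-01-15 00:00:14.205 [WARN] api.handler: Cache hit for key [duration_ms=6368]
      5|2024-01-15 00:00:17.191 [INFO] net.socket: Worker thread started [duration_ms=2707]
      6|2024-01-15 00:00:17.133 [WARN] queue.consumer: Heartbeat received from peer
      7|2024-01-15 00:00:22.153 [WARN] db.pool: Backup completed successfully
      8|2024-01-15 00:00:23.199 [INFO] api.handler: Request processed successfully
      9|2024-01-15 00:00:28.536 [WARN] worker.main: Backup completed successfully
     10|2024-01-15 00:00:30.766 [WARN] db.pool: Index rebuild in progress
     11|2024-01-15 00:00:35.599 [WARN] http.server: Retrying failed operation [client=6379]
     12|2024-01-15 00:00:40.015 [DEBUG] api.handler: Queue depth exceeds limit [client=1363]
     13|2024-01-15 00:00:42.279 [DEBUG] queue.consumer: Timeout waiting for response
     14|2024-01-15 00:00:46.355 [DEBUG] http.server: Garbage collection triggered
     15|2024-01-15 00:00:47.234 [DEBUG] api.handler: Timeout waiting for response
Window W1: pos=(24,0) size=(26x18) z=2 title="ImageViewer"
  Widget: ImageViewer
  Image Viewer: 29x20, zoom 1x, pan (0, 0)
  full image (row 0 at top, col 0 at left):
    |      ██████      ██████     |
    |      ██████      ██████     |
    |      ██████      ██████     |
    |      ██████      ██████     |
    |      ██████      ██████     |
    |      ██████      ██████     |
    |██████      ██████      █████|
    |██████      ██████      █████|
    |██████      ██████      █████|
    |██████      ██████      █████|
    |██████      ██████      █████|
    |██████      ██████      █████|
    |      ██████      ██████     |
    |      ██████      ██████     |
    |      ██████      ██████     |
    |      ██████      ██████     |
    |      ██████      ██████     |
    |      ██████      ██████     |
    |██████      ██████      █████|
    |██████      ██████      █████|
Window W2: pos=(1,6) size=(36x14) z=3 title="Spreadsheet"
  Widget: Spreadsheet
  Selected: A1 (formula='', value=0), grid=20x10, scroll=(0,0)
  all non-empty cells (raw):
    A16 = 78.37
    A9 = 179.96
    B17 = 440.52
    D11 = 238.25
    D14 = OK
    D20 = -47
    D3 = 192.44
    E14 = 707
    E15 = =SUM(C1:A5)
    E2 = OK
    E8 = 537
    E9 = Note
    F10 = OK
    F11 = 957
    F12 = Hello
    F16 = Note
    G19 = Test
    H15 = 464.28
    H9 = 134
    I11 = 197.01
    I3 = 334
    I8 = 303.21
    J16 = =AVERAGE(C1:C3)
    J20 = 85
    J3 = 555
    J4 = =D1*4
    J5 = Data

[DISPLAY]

                    ┏━━━━━━━━━━━━━━━━━━━━━━━━┓      
                    ┃ ImageViewer            ┃      
                    ┠────────────────────────┨      
                    ┃      ██████      ██████┃      
                    ┃      ██████      ██████┃      
                    ┃      ██████      ██████┃      
━━━━━━━━━━━━━━━━━━━━━━━━━━━━━━━━┓      ██████┃      
preadsheet                      ┃      ██████┃      
────────────────────────────────┨      ██████┃━━━━━━
:                               ┃██████      ┃      
     A       B       C       D  ┃██████      ┃──────
--------------------------------┃██████      ┃5 [WAR
1      [0]       0       0      ┃██████      ┃9 [WAR
2        0       0       0      ┃██████      ┃6 [WAR


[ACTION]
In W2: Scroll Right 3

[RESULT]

                    ┏━━━━━━━━━━━━━━━━━━━━━━━━┓      
                    ┃ ImageViewer            ┃      
                    ┠────────────────────────┨      
                    ┃      ██████      ██████┃      
                    ┃      ██████      ██████┃      
                    ┃      ██████      ██████┃      
━━━━━━━━━━━━━━━━━━━━━━━━━━━━━━━━┓      ██████┃      
preadsheet                      ┃      ██████┃      
────────────────────────────────┨      ██████┃━━━━━━
:                               ┃██████      ┃      
     D       E       F       G  ┃██████      ┃──────
--------------------------------┃██████      ┃5 [WAR
1        0       0       0      ┃██████      ┃9 [WAR
2        0OK             0      ┃██████      ┃6 [WAR


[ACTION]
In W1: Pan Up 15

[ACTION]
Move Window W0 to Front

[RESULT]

                    ┏━━━━━━━━━━━━━━━━━━━━━━━━┓      
                    ┃ ImageViewer            ┃      
                    ┠────────────────────────┨      
                    ┃      ██████      ██████┃      
                    ┃      ██████      ██████┃      
                    ┃      ██████      ██████┃      
━━━━━━━━━━━━━━━━━━━━━━━━━━━━━━━━┓      ██████┃      
preadsheet                      ┃      ██████┃      
───────────────────────┏━━━━━━━━━━━━━━━━━━━━━━━━━━━━
:                      ┃ FileViewer                 
     D       E       F ┠────────────────────────────
-----------------------┃2024-01-15 00:00:02.045 [WAR
1        0       0     ┃2024-01-15 00:00:07.979 [WAR
2        0OK           ┃2024-01-15 00:00:09.076 [WAR


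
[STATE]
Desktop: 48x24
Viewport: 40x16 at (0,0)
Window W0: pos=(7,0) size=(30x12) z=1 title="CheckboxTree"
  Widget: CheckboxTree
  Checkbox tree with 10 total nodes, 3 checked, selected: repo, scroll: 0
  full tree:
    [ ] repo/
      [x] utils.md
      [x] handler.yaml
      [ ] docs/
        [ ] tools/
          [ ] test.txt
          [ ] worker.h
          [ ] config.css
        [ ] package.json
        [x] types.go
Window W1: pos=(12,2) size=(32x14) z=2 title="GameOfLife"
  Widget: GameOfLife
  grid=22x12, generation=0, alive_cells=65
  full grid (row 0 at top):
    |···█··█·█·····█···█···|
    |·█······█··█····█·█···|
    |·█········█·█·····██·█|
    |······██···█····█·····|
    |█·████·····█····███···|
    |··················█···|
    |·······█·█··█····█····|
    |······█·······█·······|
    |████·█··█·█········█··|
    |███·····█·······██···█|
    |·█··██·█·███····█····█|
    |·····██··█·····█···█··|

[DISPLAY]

       ┏━━━━━━━━━━━━━━━━━━━━━━━━━━━━┓   
       ┃ CheckboxTree               ┃   
       ┠────┏━━━━━━━━━━━━━━━━━━━━━━━━━━━
       ┃>[-]┃ GameOfLife                
       ┃   [┠───────────────────────────
       ┃   [┃Gen: 0                     
       ┃   [┃·█······█··█····█·█···     
       ┃    ┃·█········█·█·····██·█     
       ┃    ┃······██···█····█·····     
       ┃    ┃█·████·····█····███···     
       ┃    ┃··················█···     
       ┗━━━━┃·······█·█··█····█····     
            ┃······█·······█·······     
            ┃████·█··█·█········█··     
            ┃███·····█·······██···█     
            ┗━━━━━━━━━━━━━━━━━━━━━━━━━━━


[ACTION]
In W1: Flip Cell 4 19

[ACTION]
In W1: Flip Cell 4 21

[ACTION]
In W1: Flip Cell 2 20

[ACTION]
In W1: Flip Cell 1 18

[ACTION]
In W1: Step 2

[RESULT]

       ┏━━━━━━━━━━━━━━━━━━━━━━━━━━━━┓   
       ┃ CheckboxTree               ┃   
       ┠────┏━━━━━━━━━━━━━━━━━━━━━━━━━━━
       ┃>[-]┃ GameOfLife                
       ┃   [┠───────────────────────────
       ┃   [┃Gen: 2                     
       ┃   [┃······██··██·····██·█·     
       ┃    ┃·█··██·███··█···██·███     
       ┃    ┃··█····█··█·█···█·····     
       ┃    ┃······█····█···██·███·     
       ┃    ┃···█·············███··     
       ┗━━━━┃··██···██·············     
            ┃·██···██·█············     
            ┃·██··█···██···········     
            ┃█·██·█·········█·█····     
            ┗━━━━━━━━━━━━━━━━━━━━━━━━━━━


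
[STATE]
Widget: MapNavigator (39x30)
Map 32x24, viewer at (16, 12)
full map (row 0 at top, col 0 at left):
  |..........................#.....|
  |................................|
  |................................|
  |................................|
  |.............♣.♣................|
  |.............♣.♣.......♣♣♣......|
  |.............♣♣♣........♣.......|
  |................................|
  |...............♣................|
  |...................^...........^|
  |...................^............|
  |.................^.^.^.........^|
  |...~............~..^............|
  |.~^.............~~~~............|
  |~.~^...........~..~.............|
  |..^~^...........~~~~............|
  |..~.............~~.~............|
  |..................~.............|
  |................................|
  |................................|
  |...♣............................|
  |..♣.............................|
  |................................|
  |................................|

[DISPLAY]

                                       
                                       
                                       
   ..........................#.....    
   ................................    
   ................................    
   ................................    
   .............♣.♣................    
   .............♣.♣.......♣♣♣......    
   .............♣♣♣........♣.......    
   ................................    
   ...............♣................    
   ...................^...........^    
   ...................^............    
   .................^.^.^.........^    
   ...~............@..^............    
   .~^.............~~~~............    
   ~.~^...........~..~.............    
   ..^~^...........~~~~............    
   ..~.............~~.~............    
   ..................~.............    
   ................................    
   ................................    
   ...♣............................    
   ..♣.............................    
   ................................    
   ................................    
                                       
                                       
                                       


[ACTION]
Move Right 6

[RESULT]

                                       
                                       
                                       
.......................#.....          
.............................          
.............................          
.............................          
..........♣.♣................          
..........♣.♣.......♣♣♣......          
..........♣♣♣........♣.......          
.............................          
............♣................          
................^...........^          
................^............          
..............^.^.^.........^          
~............~..^..@.........          
.............~~~~............          
^...........~..~.............          
~^...........~~~~............          
.............~~.~............          
...............~.............          
.............................          
.............................          
♣............................          
.............................          
.............................          
.............................          
                                       
                                       
                                       


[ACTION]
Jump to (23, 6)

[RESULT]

                                       
                                       
                                       
                                       
                                       
                                       
                                       
                                       
                                       
......................#.....           
............................           
............................           
............................           
.........♣.♣................           
.........♣.♣.......♣♣♣......           
.........♣♣♣.......@♣.......           
............................           
...........♣................           
...............^...........^           
...............^............           
.............^.^.^.........^           
............~..^............           
............~~~~............           
...........~..~.............           
^...........~~~~............           
............~~.~............           
..............~.............           
............................           
............................           
............................           


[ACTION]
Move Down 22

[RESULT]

...........♣................           
...............^...........^           
...............^............           
.............^.^.^.........^           
............~..^............           
............~~~~............           
...........~..~.............           
^...........~~~~............           
............~~.~............           
..............~.............           
............................           
............................           
............................           
............................           
............................           
...................@........           
                                       
                                       
                                       
                                       
                                       
                                       
                                       
                                       
                                       
                                       
                                       
                                       
                                       
                                       


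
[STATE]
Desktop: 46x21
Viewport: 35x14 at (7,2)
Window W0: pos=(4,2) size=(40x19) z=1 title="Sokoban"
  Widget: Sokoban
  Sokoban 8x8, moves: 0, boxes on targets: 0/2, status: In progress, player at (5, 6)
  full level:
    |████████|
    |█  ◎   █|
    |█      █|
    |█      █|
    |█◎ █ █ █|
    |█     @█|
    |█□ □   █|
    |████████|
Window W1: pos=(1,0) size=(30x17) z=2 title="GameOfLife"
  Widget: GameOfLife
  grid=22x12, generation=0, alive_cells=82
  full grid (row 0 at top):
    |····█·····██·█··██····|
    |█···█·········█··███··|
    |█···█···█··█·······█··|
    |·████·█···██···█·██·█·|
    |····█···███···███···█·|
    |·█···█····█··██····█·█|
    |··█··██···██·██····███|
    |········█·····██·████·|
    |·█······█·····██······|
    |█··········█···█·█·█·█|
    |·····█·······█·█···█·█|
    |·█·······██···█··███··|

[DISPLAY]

───────────────────────┨━━━━━━━━━━━
0                      ┃           
·····██·█··██····      ┃───────────
·········█··███··      ┃           
···█··█·······█··      ┃           
·█···██···█·██·█·      ┃           
···███···███···█·      ┃           
█····█··██····█·█      ┃           
██···██·██····███      ┃           
···█·····██·████·      ┃           
···█·····██······      ┃           
······█···█·█·█·█      ┃           
█·······█·█···█·█      ┃           
····██···█··███··      ┃           


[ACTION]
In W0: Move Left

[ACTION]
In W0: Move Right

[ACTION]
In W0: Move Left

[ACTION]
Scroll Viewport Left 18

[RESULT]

 ┠────────────────────────────┨━━━━
 ┃Gen: 0                      ┃    
 ┃····█·····██·█··██····      ┃────
 ┃█···█·········█··███··      ┃    
 ┃█···█···█··█·······█··      ┃    
 ┃·████·█···██···█·██·█·      ┃    
 ┃····█···███···███···█·      ┃    
 ┃·█···█····█··██····█·█      ┃    
 ┃··█··██···██·██····███      ┃    
 ┃········█·····██·████·      ┃    
 ┃·█······█·····██······      ┃    
 ┃█··········█···█·█·█·█      ┃    
 ┃·····█·······█·█···█·█      ┃    
 ┃·█·······██···█··███··      ┃    


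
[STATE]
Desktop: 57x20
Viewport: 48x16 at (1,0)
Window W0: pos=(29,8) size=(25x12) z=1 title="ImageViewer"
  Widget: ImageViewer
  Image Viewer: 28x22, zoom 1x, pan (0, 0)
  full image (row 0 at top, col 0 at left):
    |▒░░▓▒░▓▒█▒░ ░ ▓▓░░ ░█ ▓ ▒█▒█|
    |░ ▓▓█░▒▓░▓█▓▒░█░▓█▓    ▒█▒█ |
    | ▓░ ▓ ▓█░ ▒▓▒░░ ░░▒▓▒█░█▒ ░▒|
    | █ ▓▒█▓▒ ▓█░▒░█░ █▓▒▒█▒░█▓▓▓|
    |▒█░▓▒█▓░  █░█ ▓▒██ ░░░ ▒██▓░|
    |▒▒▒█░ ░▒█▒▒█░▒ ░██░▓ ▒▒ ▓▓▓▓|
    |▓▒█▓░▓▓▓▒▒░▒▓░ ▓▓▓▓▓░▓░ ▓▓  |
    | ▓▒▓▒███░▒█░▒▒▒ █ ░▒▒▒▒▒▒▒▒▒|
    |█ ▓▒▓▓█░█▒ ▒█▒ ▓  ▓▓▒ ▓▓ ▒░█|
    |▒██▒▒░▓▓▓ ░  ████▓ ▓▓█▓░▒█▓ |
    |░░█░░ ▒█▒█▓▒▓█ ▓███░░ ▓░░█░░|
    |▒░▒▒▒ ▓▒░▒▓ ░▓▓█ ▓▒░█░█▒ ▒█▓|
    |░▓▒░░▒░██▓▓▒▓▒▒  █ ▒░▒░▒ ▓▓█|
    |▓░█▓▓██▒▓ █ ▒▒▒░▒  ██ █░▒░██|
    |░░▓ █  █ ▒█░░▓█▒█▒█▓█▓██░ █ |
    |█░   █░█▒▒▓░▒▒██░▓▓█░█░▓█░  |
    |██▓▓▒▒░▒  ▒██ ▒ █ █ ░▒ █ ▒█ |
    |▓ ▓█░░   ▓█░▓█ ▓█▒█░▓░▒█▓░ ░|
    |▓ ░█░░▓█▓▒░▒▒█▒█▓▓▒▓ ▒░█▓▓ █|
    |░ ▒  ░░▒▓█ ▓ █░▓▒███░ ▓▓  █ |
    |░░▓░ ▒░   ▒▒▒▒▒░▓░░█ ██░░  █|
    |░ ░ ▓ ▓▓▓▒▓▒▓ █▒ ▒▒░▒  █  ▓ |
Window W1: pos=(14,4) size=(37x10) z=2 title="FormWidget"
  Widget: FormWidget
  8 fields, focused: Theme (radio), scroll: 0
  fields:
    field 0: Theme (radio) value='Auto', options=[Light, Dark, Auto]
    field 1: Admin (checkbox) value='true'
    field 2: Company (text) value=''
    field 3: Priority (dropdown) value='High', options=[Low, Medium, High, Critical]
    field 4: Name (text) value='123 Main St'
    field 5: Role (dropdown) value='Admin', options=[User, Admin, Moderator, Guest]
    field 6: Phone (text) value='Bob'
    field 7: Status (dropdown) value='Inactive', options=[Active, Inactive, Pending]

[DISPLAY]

                                                
                                                
                                                
                                                
             ┏━━━━━━━━━━━━━━━━━━━━━━━━━━━━━━━━━━
             ┃ FormWidget                       
             ┠──────────────────────────────────
             ┃> Theme:      ( ) Light  ( ) Dark 
             ┃  Admin:      [x]                 
             ┃  Company:    [                   
             ┃  Priority:   [High              ▼
             ┃  Name:       [123 Main St        
             ┃  Role:       [Admin             ▼
             ┗━━━━━━━━━━━━━━━━━━━━━━━━━━━━━━━━━━
                            ┃ █ ▓▒█▓▒ ▓█░▒░█░ █▓
                            ┃▒█░▓▒█▓░  █░█ ▓▒██ 


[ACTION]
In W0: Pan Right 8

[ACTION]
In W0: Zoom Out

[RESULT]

                                                
                                                
                                                
                                                
             ┏━━━━━━━━━━━━━━━━━━━━━━━━━━━━━━━━━━
             ┃ FormWidget                       
             ┠──────────────────────────────────
             ┃> Theme:      ( ) Light  ( ) Dark 
             ┃  Admin:      [x]                 
             ┃  Company:    [                   
             ┃  Priority:   [High              ▼
             ┃  Name:       [123 Main St        
             ┃  Role:       [Admin             ▼
             ┗━━━━━━━━━━━━━━━━━━━━━━━━━━━━━━━━━━
                            ┃ ▓█░▒░█░ █▓▒▒█▒░█▓▓
                            ┃  █░█ ▓▒██ ░░░ ▒██▓


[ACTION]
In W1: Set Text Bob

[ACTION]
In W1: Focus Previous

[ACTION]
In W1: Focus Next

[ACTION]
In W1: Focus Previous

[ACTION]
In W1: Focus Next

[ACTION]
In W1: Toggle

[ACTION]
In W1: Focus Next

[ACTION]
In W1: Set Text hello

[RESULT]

                                                
                                                
                                                
                                                
             ┏━━━━━━━━━━━━━━━━━━━━━━━━━━━━━━━━━━
             ┃ FormWidget                       
             ┠──────────────────────────────────
             ┃  Theme:      ( ) Light  ( ) Dark 
             ┃> Admin:      [x]                 
             ┃  Company:    [                   
             ┃  Priority:   [High              ▼
             ┃  Name:       [123 Main St        
             ┃  Role:       [Admin             ▼
             ┗━━━━━━━━━━━━━━━━━━━━━━━━━━━━━━━━━━
                            ┃ ▓█░▒░█░ █▓▒▒█▒░█▓▓
                            ┃  █░█ ▓▒██ ░░░ ▒██▓


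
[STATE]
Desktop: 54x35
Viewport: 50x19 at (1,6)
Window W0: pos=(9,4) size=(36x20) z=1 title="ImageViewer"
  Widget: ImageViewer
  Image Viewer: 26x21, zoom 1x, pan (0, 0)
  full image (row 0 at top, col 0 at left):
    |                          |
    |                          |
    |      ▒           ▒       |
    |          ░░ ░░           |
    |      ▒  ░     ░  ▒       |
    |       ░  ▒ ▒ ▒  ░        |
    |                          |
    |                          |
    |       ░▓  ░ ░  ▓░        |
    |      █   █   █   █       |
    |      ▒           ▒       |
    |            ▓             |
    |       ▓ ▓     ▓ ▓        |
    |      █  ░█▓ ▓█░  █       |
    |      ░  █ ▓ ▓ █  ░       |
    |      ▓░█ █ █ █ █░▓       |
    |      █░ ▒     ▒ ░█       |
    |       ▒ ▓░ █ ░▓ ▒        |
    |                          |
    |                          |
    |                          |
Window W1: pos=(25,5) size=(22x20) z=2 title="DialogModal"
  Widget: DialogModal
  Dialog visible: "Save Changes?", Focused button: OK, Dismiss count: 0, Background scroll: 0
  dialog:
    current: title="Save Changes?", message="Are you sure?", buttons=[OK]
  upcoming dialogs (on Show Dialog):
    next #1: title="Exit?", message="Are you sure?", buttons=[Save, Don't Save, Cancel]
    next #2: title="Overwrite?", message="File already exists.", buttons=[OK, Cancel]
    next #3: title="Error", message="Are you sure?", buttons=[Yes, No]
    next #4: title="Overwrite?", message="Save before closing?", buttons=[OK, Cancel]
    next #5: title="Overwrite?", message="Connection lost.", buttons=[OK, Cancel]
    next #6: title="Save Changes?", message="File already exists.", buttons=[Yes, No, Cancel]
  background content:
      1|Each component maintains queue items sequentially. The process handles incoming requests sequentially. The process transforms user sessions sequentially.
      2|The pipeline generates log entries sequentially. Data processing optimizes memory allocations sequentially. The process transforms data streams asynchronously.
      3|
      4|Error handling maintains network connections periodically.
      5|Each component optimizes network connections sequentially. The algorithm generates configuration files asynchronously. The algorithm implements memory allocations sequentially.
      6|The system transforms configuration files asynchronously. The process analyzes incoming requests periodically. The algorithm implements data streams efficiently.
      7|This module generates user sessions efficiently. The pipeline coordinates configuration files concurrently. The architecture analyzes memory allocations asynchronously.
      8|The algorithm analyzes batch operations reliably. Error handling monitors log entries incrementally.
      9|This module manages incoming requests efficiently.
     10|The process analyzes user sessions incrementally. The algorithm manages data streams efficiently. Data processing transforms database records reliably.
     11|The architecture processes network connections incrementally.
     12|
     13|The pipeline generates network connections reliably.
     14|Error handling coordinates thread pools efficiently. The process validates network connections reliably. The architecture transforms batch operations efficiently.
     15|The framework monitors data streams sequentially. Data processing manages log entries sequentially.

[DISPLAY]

        ┠───────────────┃ DialogModal        ┃    
        ┃               ┠────────────────────┨    
        ┃               ┃Each component maint┃    
        ┃      ▒        ┃The pipeline generat┃    
        ┃          ░░ ░░┃                    ┃    
        ┃      ▒  ░     ┃Error handling maint┃    
        ┃       ░  ▒ ▒ ▒┃Each component optim┃    
        ┃               ┃Th┌──────────────┐rm┃    
        ┃               ┃Th│Save Changes? │te┃    
        ┃       ░▓  ░ ░ ┃Th│Are you sure? │yz┃    
        ┃      █   █   █┃Th│     [OK]     │s ┃    
        ┃      ▒        ┃Th└──────────────┘es┃    
        ┃            ▓  ┃The architecture pro┃    
        ┃       ▓ ▓     ┃                    ┃    
        ┃      █  ░█▓ ▓█┃The pipeline generat┃    
        ┃      ░  █ ▓ ▓ ┃Error handling coord┃    
        ┃      ▓░█ █ █ █┃The framework monito┃    
        ┗━━━━━━━━━━━━━━━┃                    ┃    
                        ┗━━━━━━━━━━━━━━━━━━━━┛    


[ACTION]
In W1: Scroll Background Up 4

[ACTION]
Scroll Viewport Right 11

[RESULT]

     ┠───────────────┃ DialogModal        ┃       
     ┃               ┠────────────────────┨       
     ┃               ┃Each component maint┃       
     ┃      ▒        ┃The pipeline generat┃       
     ┃          ░░ ░░┃                    ┃       
     ┃      ▒  ░     ┃Error handling maint┃       
     ┃       ░  ▒ ▒ ▒┃Each component optim┃       
     ┃               ┃Th┌──────────────┐rm┃       
     ┃               ┃Th│Save Changes? │te┃       
     ┃       ░▓  ░ ░ ┃Th│Are you sure? │yz┃       
     ┃      █   █   █┃Th│     [OK]     │s ┃       
     ┃      ▒        ┃Th└──────────────┘es┃       
     ┃            ▓  ┃The architecture pro┃       
     ┃       ▓ ▓     ┃                    ┃       
     ┃      █  ░█▓ ▓█┃The pipeline generat┃       
     ┃      ░  █ ▓ ▓ ┃Error handling coord┃       
     ┃      ▓░█ █ █ █┃The framework monito┃       
     ┗━━━━━━━━━━━━━━━┃                    ┃       
                     ┗━━━━━━━━━━━━━━━━━━━━┛       


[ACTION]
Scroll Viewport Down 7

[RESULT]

     ┃               ┃Th┌──────────────┐rm┃       
     ┃               ┃Th│Save Changes? │te┃       
     ┃       ░▓  ░ ░ ┃Th│Are you sure? │yz┃       
     ┃      █   █   █┃Th│     [OK]     │s ┃       
     ┃      ▒        ┃Th└──────────────┘es┃       
     ┃            ▓  ┃The architecture pro┃       
     ┃       ▓ ▓     ┃                    ┃       
     ┃      █  ░█▓ ▓█┃The pipeline generat┃       
     ┃      ░  █ ▓ ▓ ┃Error handling coord┃       
     ┃      ▓░█ █ █ █┃The framework monito┃       
     ┗━━━━━━━━━━━━━━━┃                    ┃       
                     ┗━━━━━━━━━━━━━━━━━━━━┛       
                                                  
                                                  
                                                  
                                                  
                                                  
                                                  
                                                  
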